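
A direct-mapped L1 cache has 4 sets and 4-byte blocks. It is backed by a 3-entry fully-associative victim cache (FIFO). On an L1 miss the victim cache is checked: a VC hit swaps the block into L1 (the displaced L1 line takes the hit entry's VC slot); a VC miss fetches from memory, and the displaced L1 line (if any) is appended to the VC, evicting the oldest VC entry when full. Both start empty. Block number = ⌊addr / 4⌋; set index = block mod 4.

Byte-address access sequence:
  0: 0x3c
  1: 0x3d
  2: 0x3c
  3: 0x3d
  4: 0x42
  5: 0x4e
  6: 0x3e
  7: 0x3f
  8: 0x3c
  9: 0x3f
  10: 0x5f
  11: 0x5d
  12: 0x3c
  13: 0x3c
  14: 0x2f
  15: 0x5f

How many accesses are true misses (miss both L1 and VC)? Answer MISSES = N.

MISSES = 5

#0 0x3c→b15/s3 MISS; vc=[]
#1 0x3d→b15/s3 L1-HIT; vc=[]
#2 0x3c→b15/s3 L1-HIT; vc=[]
#3 0x3d→b15/s3 L1-HIT; vc=[]
#4 0x42→b16/s0 MISS; vc=[]
#5 0x4e→b19/s3 MISS; vc=[15]
#6 0x3e→b15/s3 VC-HIT; vc=[19]
#7 0x3f→b15/s3 L1-HIT; vc=[19]
#8 0x3c→b15/s3 L1-HIT; vc=[19]
#9 0x3f→b15/s3 L1-HIT; vc=[19]
#10 0x5f→b23/s3 MISS; vc=[19,15]
#11 0x5d→b23/s3 L1-HIT; vc=[19,15]
#12 0x3c→b15/s3 VC-HIT; vc=[19,23]
#13 0x3c→b15/s3 L1-HIT; vc=[19,23]
#14 0x2f→b11/s3 MISS; vc=[19,23,15]
#15 0x5f→b23/s3 VC-HIT; vc=[19,11,15]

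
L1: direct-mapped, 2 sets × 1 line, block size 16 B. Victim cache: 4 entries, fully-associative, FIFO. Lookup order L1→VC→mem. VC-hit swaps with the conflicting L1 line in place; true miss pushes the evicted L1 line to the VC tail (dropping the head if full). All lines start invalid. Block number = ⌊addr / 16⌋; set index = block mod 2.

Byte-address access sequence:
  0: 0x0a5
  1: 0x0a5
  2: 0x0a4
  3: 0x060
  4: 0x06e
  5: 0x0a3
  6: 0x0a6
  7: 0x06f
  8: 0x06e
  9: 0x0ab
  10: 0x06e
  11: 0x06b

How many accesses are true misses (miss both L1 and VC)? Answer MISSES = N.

0: 0xa5 (blk 10, set 0) → MISS  vc=[]
1: 0xa5 (blk 10, set 0) → L1-HIT  vc=[]
2: 0xa4 (blk 10, set 0) → L1-HIT  vc=[]
3: 0x60 (blk 6, set 0) → MISS  vc=[10]
4: 0x6e (blk 6, set 0) → L1-HIT  vc=[10]
5: 0xa3 (blk 10, set 0) → VC-HIT  vc=[6]
6: 0xa6 (blk 10, set 0) → L1-HIT  vc=[6]
7: 0x6f (blk 6, set 0) → VC-HIT  vc=[10]
8: 0x6e (blk 6, set 0) → L1-HIT  vc=[10]
9: 0xab (blk 10, set 0) → VC-HIT  vc=[6]
10: 0x6e (blk 6, set 0) → VC-HIT  vc=[10]
11: 0x6b (blk 6, set 0) → L1-HIT  vc=[10]

MISSES = 2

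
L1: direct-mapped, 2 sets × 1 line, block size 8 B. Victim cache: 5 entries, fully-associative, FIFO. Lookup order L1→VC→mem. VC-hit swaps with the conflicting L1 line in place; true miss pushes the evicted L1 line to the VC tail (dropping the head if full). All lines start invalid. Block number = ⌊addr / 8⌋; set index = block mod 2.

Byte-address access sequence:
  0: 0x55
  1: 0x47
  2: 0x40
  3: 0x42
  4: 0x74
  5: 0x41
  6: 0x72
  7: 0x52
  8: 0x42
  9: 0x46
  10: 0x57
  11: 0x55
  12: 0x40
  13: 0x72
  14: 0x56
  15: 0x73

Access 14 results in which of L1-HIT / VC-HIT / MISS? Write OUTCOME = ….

OUTCOME = VC-HIT

  [0] addr=0x55 blk=10 s=0: MISS | VC []
  [1] addr=0x47 blk=8 s=0: MISS | VC [10]
  [2] addr=0x40 blk=8 s=0: L1-HIT | VC [10]
  [3] addr=0x42 blk=8 s=0: L1-HIT | VC [10]
  [4] addr=0x74 blk=14 s=0: MISS | VC [10, 8]
  [5] addr=0x41 blk=8 s=0: VC-HIT | VC [10, 14]
  [6] addr=0x72 blk=14 s=0: VC-HIT | VC [10, 8]
  [7] addr=0x52 blk=10 s=0: VC-HIT | VC [14, 8]
  [8] addr=0x42 blk=8 s=0: VC-HIT | VC [14, 10]
  [9] addr=0x46 blk=8 s=0: L1-HIT | VC [14, 10]
  [10] addr=0x57 blk=10 s=0: VC-HIT | VC [14, 8]
  [11] addr=0x55 blk=10 s=0: L1-HIT | VC [14, 8]
  [12] addr=0x40 blk=8 s=0: VC-HIT | VC [14, 10]
  [13] addr=0x72 blk=14 s=0: VC-HIT | VC [8, 10]
  [14] addr=0x56 blk=10 s=0: VC-HIT | VC [8, 14]
  [15] addr=0x73 blk=14 s=0: VC-HIT | VC [8, 10]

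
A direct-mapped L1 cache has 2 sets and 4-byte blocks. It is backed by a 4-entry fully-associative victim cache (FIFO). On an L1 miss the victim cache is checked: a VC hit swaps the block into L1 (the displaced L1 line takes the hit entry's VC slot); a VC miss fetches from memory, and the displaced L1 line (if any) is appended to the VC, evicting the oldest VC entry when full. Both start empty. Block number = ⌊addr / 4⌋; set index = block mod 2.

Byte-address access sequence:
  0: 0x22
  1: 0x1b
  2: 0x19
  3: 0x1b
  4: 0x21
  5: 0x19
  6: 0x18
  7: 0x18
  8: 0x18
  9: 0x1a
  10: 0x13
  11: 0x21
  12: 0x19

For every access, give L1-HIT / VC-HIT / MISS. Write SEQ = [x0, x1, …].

SEQ = [MISS, MISS, L1-HIT, L1-HIT, VC-HIT, VC-HIT, L1-HIT, L1-HIT, L1-HIT, L1-HIT, MISS, VC-HIT, VC-HIT]

  [0] addr=0x22 blk=8 s=0: MISS | VC []
  [1] addr=0x1b blk=6 s=0: MISS | VC [8]
  [2] addr=0x19 blk=6 s=0: L1-HIT | VC [8]
  [3] addr=0x1b blk=6 s=0: L1-HIT | VC [8]
  [4] addr=0x21 blk=8 s=0: VC-HIT | VC [6]
  [5] addr=0x19 blk=6 s=0: VC-HIT | VC [8]
  [6] addr=0x18 blk=6 s=0: L1-HIT | VC [8]
  [7] addr=0x18 blk=6 s=0: L1-HIT | VC [8]
  [8] addr=0x18 blk=6 s=0: L1-HIT | VC [8]
  [9] addr=0x1a blk=6 s=0: L1-HIT | VC [8]
  [10] addr=0x13 blk=4 s=0: MISS | VC [8, 6]
  [11] addr=0x21 blk=8 s=0: VC-HIT | VC [4, 6]
  [12] addr=0x19 blk=6 s=0: VC-HIT | VC [4, 8]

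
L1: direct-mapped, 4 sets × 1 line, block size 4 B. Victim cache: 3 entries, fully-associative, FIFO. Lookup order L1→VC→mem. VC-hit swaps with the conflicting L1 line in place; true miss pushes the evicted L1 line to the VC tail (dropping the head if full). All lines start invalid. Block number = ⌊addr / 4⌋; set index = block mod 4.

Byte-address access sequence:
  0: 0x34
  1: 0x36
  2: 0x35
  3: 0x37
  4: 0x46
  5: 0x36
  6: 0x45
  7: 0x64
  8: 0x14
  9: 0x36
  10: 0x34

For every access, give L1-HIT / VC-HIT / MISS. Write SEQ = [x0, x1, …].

SEQ = [MISS, L1-HIT, L1-HIT, L1-HIT, MISS, VC-HIT, VC-HIT, MISS, MISS, VC-HIT, L1-HIT]

0: 0x34 (blk 13, set 1) → MISS  vc=[]
1: 0x36 (blk 13, set 1) → L1-HIT  vc=[]
2: 0x35 (blk 13, set 1) → L1-HIT  vc=[]
3: 0x37 (blk 13, set 1) → L1-HIT  vc=[]
4: 0x46 (blk 17, set 1) → MISS  vc=[13]
5: 0x36 (blk 13, set 1) → VC-HIT  vc=[17]
6: 0x45 (blk 17, set 1) → VC-HIT  vc=[13]
7: 0x64 (blk 25, set 1) → MISS  vc=[13, 17]
8: 0x14 (blk 5, set 1) → MISS  vc=[13, 17, 25]
9: 0x36 (blk 13, set 1) → VC-HIT  vc=[5, 17, 25]
10: 0x34 (blk 13, set 1) → L1-HIT  vc=[5, 17, 25]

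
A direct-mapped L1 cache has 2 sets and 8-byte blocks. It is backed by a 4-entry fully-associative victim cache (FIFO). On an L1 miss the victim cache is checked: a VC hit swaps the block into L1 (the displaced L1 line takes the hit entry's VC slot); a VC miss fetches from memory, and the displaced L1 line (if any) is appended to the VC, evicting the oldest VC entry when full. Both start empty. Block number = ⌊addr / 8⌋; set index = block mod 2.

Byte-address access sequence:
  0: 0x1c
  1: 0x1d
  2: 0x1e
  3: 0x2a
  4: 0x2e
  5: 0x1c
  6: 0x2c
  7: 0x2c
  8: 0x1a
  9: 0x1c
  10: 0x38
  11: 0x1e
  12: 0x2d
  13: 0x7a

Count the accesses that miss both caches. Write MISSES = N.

0: 0x1c (blk 3, set 1) → MISS  vc=[]
1: 0x1d (blk 3, set 1) → L1-HIT  vc=[]
2: 0x1e (blk 3, set 1) → L1-HIT  vc=[]
3: 0x2a (blk 5, set 1) → MISS  vc=[3]
4: 0x2e (blk 5, set 1) → L1-HIT  vc=[3]
5: 0x1c (blk 3, set 1) → VC-HIT  vc=[5]
6: 0x2c (blk 5, set 1) → VC-HIT  vc=[3]
7: 0x2c (blk 5, set 1) → L1-HIT  vc=[3]
8: 0x1a (blk 3, set 1) → VC-HIT  vc=[5]
9: 0x1c (blk 3, set 1) → L1-HIT  vc=[5]
10: 0x38 (blk 7, set 1) → MISS  vc=[5, 3]
11: 0x1e (blk 3, set 1) → VC-HIT  vc=[5, 7]
12: 0x2d (blk 5, set 1) → VC-HIT  vc=[3, 7]
13: 0x7a (blk 15, set 1) → MISS  vc=[3, 7, 5]

MISSES = 4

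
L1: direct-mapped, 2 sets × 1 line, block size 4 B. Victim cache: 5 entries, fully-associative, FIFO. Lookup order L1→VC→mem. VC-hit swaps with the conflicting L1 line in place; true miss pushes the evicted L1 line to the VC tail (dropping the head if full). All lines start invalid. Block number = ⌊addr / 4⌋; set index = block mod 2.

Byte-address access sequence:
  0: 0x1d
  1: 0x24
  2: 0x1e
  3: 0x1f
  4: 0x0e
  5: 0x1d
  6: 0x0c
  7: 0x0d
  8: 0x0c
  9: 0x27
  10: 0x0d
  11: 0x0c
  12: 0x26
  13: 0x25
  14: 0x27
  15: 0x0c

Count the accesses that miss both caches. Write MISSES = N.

MISSES = 3

0: 0x1d (blk 7, set 1) → MISS  vc=[]
1: 0x24 (blk 9, set 1) → MISS  vc=[7]
2: 0x1e (blk 7, set 1) → VC-HIT  vc=[9]
3: 0x1f (blk 7, set 1) → L1-HIT  vc=[9]
4: 0xe (blk 3, set 1) → MISS  vc=[9, 7]
5: 0x1d (blk 7, set 1) → VC-HIT  vc=[9, 3]
6: 0xc (blk 3, set 1) → VC-HIT  vc=[9, 7]
7: 0xd (blk 3, set 1) → L1-HIT  vc=[9, 7]
8: 0xc (blk 3, set 1) → L1-HIT  vc=[9, 7]
9: 0x27 (blk 9, set 1) → VC-HIT  vc=[3, 7]
10: 0xd (blk 3, set 1) → VC-HIT  vc=[9, 7]
11: 0xc (blk 3, set 1) → L1-HIT  vc=[9, 7]
12: 0x26 (blk 9, set 1) → VC-HIT  vc=[3, 7]
13: 0x25 (blk 9, set 1) → L1-HIT  vc=[3, 7]
14: 0x27 (blk 9, set 1) → L1-HIT  vc=[3, 7]
15: 0xc (blk 3, set 1) → VC-HIT  vc=[9, 7]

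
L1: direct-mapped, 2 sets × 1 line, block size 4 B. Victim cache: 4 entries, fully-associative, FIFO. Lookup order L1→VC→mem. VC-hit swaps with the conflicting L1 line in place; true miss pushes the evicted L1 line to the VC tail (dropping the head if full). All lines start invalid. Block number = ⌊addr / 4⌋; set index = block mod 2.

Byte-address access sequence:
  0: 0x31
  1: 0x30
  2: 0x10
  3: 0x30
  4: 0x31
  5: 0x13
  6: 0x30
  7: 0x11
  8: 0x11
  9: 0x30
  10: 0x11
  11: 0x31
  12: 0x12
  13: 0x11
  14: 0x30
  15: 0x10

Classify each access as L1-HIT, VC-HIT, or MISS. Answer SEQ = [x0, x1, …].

0: 0x31 (blk 12, set 0) → MISS  vc=[]
1: 0x30 (blk 12, set 0) → L1-HIT  vc=[]
2: 0x10 (blk 4, set 0) → MISS  vc=[12]
3: 0x30 (blk 12, set 0) → VC-HIT  vc=[4]
4: 0x31 (blk 12, set 0) → L1-HIT  vc=[4]
5: 0x13 (blk 4, set 0) → VC-HIT  vc=[12]
6: 0x30 (blk 12, set 0) → VC-HIT  vc=[4]
7: 0x11 (blk 4, set 0) → VC-HIT  vc=[12]
8: 0x11 (blk 4, set 0) → L1-HIT  vc=[12]
9: 0x30 (blk 12, set 0) → VC-HIT  vc=[4]
10: 0x11 (blk 4, set 0) → VC-HIT  vc=[12]
11: 0x31 (blk 12, set 0) → VC-HIT  vc=[4]
12: 0x12 (blk 4, set 0) → VC-HIT  vc=[12]
13: 0x11 (blk 4, set 0) → L1-HIT  vc=[12]
14: 0x30 (blk 12, set 0) → VC-HIT  vc=[4]
15: 0x10 (blk 4, set 0) → VC-HIT  vc=[12]

SEQ = [MISS, L1-HIT, MISS, VC-HIT, L1-HIT, VC-HIT, VC-HIT, VC-HIT, L1-HIT, VC-HIT, VC-HIT, VC-HIT, VC-HIT, L1-HIT, VC-HIT, VC-HIT]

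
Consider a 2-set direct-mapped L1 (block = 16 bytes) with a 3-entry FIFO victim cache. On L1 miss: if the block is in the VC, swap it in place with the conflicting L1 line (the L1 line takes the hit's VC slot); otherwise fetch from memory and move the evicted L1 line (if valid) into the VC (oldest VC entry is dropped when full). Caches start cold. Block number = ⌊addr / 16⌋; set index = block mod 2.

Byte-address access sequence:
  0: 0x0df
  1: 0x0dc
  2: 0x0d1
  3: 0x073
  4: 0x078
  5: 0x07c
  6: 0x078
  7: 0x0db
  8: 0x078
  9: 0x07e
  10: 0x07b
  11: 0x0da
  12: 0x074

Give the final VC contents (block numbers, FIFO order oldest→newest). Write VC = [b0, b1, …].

VC = [13]

0: 0xdf (blk 13, set 1) → MISS  vc=[]
1: 0xdc (blk 13, set 1) → L1-HIT  vc=[]
2: 0xd1 (blk 13, set 1) → L1-HIT  vc=[]
3: 0x73 (blk 7, set 1) → MISS  vc=[13]
4: 0x78 (blk 7, set 1) → L1-HIT  vc=[13]
5: 0x7c (blk 7, set 1) → L1-HIT  vc=[13]
6: 0x78 (blk 7, set 1) → L1-HIT  vc=[13]
7: 0xdb (blk 13, set 1) → VC-HIT  vc=[7]
8: 0x78 (blk 7, set 1) → VC-HIT  vc=[13]
9: 0x7e (blk 7, set 1) → L1-HIT  vc=[13]
10: 0x7b (blk 7, set 1) → L1-HIT  vc=[13]
11: 0xda (blk 13, set 1) → VC-HIT  vc=[7]
12: 0x74 (blk 7, set 1) → VC-HIT  vc=[13]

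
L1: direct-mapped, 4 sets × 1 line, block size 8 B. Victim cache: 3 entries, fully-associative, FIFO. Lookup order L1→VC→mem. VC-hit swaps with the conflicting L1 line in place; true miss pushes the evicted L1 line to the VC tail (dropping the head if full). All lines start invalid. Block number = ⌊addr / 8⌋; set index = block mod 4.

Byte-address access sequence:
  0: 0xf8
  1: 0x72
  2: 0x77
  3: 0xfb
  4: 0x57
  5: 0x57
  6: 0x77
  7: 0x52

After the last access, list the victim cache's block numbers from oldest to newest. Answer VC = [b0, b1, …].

#0 0xf8→b31/s3 MISS; vc=[]
#1 0x72→b14/s2 MISS; vc=[]
#2 0x77→b14/s2 L1-HIT; vc=[]
#3 0xfb→b31/s3 L1-HIT; vc=[]
#4 0x57→b10/s2 MISS; vc=[14]
#5 0x57→b10/s2 L1-HIT; vc=[14]
#6 0x77→b14/s2 VC-HIT; vc=[10]
#7 0x52→b10/s2 VC-HIT; vc=[14]

VC = [14]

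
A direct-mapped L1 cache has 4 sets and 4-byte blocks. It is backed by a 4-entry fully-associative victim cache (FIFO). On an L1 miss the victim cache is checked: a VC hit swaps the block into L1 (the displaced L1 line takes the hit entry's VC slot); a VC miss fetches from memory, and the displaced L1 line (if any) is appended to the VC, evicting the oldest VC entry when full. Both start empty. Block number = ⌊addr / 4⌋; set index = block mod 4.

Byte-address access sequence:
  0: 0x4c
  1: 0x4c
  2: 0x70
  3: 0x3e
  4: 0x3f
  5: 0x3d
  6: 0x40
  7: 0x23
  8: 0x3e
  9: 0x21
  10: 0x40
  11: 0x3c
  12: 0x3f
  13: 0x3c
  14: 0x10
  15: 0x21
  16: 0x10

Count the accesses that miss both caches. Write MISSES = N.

  [0] addr=0x4c blk=19 s=3: MISS | VC []
  [1] addr=0x4c blk=19 s=3: L1-HIT | VC []
  [2] addr=0x70 blk=28 s=0: MISS | VC []
  [3] addr=0x3e blk=15 s=3: MISS | VC [19]
  [4] addr=0x3f blk=15 s=3: L1-HIT | VC [19]
  [5] addr=0x3d blk=15 s=3: L1-HIT | VC [19]
  [6] addr=0x40 blk=16 s=0: MISS | VC [19, 28]
  [7] addr=0x23 blk=8 s=0: MISS | VC [19, 28, 16]
  [8] addr=0x3e blk=15 s=3: L1-HIT | VC [19, 28, 16]
  [9] addr=0x21 blk=8 s=0: L1-HIT | VC [19, 28, 16]
  [10] addr=0x40 blk=16 s=0: VC-HIT | VC [19, 28, 8]
  [11] addr=0x3c blk=15 s=3: L1-HIT | VC [19, 28, 8]
  [12] addr=0x3f blk=15 s=3: L1-HIT | VC [19, 28, 8]
  [13] addr=0x3c blk=15 s=3: L1-HIT | VC [19, 28, 8]
  [14] addr=0x10 blk=4 s=0: MISS | VC [19, 28, 8, 16]
  [15] addr=0x21 blk=8 s=0: VC-HIT | VC [19, 28, 4, 16]
  [16] addr=0x10 blk=4 s=0: VC-HIT | VC [19, 28, 8, 16]

MISSES = 6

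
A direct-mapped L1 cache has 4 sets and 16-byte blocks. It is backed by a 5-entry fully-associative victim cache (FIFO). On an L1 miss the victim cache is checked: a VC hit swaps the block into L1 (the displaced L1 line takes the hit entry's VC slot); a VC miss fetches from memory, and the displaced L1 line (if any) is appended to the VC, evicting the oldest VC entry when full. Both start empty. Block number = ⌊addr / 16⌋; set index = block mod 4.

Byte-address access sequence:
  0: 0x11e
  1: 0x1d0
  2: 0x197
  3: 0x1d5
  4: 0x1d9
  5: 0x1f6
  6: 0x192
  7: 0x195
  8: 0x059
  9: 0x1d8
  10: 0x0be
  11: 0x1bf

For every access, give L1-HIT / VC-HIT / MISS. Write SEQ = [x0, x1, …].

0: 0x11e (blk 17, set 1) → MISS  vc=[]
1: 0x1d0 (blk 29, set 1) → MISS  vc=[17]
2: 0x197 (blk 25, set 1) → MISS  vc=[17, 29]
3: 0x1d5 (blk 29, set 1) → VC-HIT  vc=[17, 25]
4: 0x1d9 (blk 29, set 1) → L1-HIT  vc=[17, 25]
5: 0x1f6 (blk 31, set 3) → MISS  vc=[17, 25]
6: 0x192 (blk 25, set 1) → VC-HIT  vc=[17, 29]
7: 0x195 (blk 25, set 1) → L1-HIT  vc=[17, 29]
8: 0x59 (blk 5, set 1) → MISS  vc=[17, 29, 25]
9: 0x1d8 (blk 29, set 1) → VC-HIT  vc=[17, 5, 25]
10: 0xbe (blk 11, set 3) → MISS  vc=[17, 5, 25, 31]
11: 0x1bf (blk 27, set 3) → MISS  vc=[17, 5, 25, 31, 11]

SEQ = [MISS, MISS, MISS, VC-HIT, L1-HIT, MISS, VC-HIT, L1-HIT, MISS, VC-HIT, MISS, MISS]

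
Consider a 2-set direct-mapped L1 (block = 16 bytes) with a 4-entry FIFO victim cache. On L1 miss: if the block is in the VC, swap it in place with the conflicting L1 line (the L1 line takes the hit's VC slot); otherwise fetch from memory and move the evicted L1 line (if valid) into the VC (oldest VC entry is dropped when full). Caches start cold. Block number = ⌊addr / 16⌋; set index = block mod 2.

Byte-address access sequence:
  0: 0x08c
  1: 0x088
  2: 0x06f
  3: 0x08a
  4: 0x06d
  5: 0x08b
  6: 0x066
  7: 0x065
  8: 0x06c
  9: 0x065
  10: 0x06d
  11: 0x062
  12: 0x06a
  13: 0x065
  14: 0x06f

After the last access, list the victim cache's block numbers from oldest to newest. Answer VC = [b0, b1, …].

VC = [8]

#0 0x8c→b8/s0 MISS; vc=[]
#1 0x88→b8/s0 L1-HIT; vc=[]
#2 0x6f→b6/s0 MISS; vc=[8]
#3 0x8a→b8/s0 VC-HIT; vc=[6]
#4 0x6d→b6/s0 VC-HIT; vc=[8]
#5 0x8b→b8/s0 VC-HIT; vc=[6]
#6 0x66→b6/s0 VC-HIT; vc=[8]
#7 0x65→b6/s0 L1-HIT; vc=[8]
#8 0x6c→b6/s0 L1-HIT; vc=[8]
#9 0x65→b6/s0 L1-HIT; vc=[8]
#10 0x6d→b6/s0 L1-HIT; vc=[8]
#11 0x62→b6/s0 L1-HIT; vc=[8]
#12 0x6a→b6/s0 L1-HIT; vc=[8]
#13 0x65→b6/s0 L1-HIT; vc=[8]
#14 0x6f→b6/s0 L1-HIT; vc=[8]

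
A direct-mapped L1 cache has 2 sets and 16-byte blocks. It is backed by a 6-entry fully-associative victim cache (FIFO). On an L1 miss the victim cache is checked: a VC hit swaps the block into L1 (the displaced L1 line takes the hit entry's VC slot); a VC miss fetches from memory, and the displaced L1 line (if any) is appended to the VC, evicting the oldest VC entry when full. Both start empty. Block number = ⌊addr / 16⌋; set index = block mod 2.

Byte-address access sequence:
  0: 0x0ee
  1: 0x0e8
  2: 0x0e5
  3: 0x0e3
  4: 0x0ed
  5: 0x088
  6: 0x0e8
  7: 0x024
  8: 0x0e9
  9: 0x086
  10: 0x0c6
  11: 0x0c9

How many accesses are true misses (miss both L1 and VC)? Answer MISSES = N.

MISSES = 4

0: 0xee (blk 14, set 0) → MISS  vc=[]
1: 0xe8 (blk 14, set 0) → L1-HIT  vc=[]
2: 0xe5 (blk 14, set 0) → L1-HIT  vc=[]
3: 0xe3 (blk 14, set 0) → L1-HIT  vc=[]
4: 0xed (blk 14, set 0) → L1-HIT  vc=[]
5: 0x88 (blk 8, set 0) → MISS  vc=[14]
6: 0xe8 (blk 14, set 0) → VC-HIT  vc=[8]
7: 0x24 (blk 2, set 0) → MISS  vc=[8, 14]
8: 0xe9 (blk 14, set 0) → VC-HIT  vc=[8, 2]
9: 0x86 (blk 8, set 0) → VC-HIT  vc=[14, 2]
10: 0xc6 (blk 12, set 0) → MISS  vc=[14, 2, 8]
11: 0xc9 (blk 12, set 0) → L1-HIT  vc=[14, 2, 8]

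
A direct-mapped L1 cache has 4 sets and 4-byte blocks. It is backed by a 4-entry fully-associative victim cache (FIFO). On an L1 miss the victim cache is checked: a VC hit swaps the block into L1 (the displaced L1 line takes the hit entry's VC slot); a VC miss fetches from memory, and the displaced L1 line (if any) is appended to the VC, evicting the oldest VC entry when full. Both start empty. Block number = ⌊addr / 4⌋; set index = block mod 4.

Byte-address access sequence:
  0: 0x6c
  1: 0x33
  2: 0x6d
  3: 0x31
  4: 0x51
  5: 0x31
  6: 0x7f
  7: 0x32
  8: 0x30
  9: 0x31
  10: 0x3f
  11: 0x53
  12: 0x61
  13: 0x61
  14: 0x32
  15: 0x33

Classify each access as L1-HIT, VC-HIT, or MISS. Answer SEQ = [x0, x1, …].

  [0] addr=0x6c blk=27 s=3: MISS | VC []
  [1] addr=0x33 blk=12 s=0: MISS | VC []
  [2] addr=0x6d blk=27 s=3: L1-HIT | VC []
  [3] addr=0x31 blk=12 s=0: L1-HIT | VC []
  [4] addr=0x51 blk=20 s=0: MISS | VC [12]
  [5] addr=0x31 blk=12 s=0: VC-HIT | VC [20]
  [6] addr=0x7f blk=31 s=3: MISS | VC [20, 27]
  [7] addr=0x32 blk=12 s=0: L1-HIT | VC [20, 27]
  [8] addr=0x30 blk=12 s=0: L1-HIT | VC [20, 27]
  [9] addr=0x31 blk=12 s=0: L1-HIT | VC [20, 27]
  [10] addr=0x3f blk=15 s=3: MISS | VC [20, 27, 31]
  [11] addr=0x53 blk=20 s=0: VC-HIT | VC [12, 27, 31]
  [12] addr=0x61 blk=24 s=0: MISS | VC [12, 27, 31, 20]
  [13] addr=0x61 blk=24 s=0: L1-HIT | VC [12, 27, 31, 20]
  [14] addr=0x32 blk=12 s=0: VC-HIT | VC [24, 27, 31, 20]
  [15] addr=0x33 blk=12 s=0: L1-HIT | VC [24, 27, 31, 20]

SEQ = [MISS, MISS, L1-HIT, L1-HIT, MISS, VC-HIT, MISS, L1-HIT, L1-HIT, L1-HIT, MISS, VC-HIT, MISS, L1-HIT, VC-HIT, L1-HIT]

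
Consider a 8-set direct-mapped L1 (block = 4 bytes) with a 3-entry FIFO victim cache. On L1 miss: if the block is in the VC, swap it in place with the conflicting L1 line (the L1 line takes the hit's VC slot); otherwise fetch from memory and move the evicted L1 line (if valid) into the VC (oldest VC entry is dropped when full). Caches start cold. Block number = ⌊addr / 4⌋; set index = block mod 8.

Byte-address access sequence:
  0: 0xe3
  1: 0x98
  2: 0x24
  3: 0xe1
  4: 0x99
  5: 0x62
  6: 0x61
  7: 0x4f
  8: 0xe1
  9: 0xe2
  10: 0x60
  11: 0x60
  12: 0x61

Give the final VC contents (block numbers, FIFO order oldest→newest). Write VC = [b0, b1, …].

VC = [56]

#0 0xe3→b56/s0 MISS; vc=[]
#1 0x98→b38/s6 MISS; vc=[]
#2 0x24→b9/s1 MISS; vc=[]
#3 0xe1→b56/s0 L1-HIT; vc=[]
#4 0x99→b38/s6 L1-HIT; vc=[]
#5 0x62→b24/s0 MISS; vc=[56]
#6 0x61→b24/s0 L1-HIT; vc=[56]
#7 0x4f→b19/s3 MISS; vc=[56]
#8 0xe1→b56/s0 VC-HIT; vc=[24]
#9 0xe2→b56/s0 L1-HIT; vc=[24]
#10 0x60→b24/s0 VC-HIT; vc=[56]
#11 0x60→b24/s0 L1-HIT; vc=[56]
#12 0x61→b24/s0 L1-HIT; vc=[56]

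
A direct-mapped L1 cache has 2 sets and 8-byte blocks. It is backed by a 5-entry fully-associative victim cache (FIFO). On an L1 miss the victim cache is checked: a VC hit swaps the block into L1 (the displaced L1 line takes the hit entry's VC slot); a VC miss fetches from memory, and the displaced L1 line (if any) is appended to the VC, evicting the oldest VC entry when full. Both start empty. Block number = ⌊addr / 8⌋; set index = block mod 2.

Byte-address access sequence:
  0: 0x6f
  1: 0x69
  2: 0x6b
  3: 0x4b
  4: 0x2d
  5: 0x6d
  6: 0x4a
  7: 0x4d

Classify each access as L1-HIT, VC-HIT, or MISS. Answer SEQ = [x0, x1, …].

  [0] addr=0x6f blk=13 s=1: MISS | VC []
  [1] addr=0x69 blk=13 s=1: L1-HIT | VC []
  [2] addr=0x6b blk=13 s=1: L1-HIT | VC []
  [3] addr=0x4b blk=9 s=1: MISS | VC [13]
  [4] addr=0x2d blk=5 s=1: MISS | VC [13, 9]
  [5] addr=0x6d blk=13 s=1: VC-HIT | VC [5, 9]
  [6] addr=0x4a blk=9 s=1: VC-HIT | VC [5, 13]
  [7] addr=0x4d blk=9 s=1: L1-HIT | VC [5, 13]

SEQ = [MISS, L1-HIT, L1-HIT, MISS, MISS, VC-HIT, VC-HIT, L1-HIT]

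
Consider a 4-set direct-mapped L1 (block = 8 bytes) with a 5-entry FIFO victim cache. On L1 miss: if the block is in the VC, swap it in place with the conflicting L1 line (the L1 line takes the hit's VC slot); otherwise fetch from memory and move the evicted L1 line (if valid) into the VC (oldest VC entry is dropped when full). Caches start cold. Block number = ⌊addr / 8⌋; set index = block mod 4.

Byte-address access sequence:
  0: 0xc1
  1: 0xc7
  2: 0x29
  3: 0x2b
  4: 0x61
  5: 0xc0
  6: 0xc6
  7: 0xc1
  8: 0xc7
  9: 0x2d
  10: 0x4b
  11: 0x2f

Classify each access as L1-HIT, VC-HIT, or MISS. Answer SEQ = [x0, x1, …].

SEQ = [MISS, L1-HIT, MISS, L1-HIT, MISS, VC-HIT, L1-HIT, L1-HIT, L1-HIT, L1-HIT, MISS, VC-HIT]

0: 0xc1 (blk 24, set 0) → MISS  vc=[]
1: 0xc7 (blk 24, set 0) → L1-HIT  vc=[]
2: 0x29 (blk 5, set 1) → MISS  vc=[]
3: 0x2b (blk 5, set 1) → L1-HIT  vc=[]
4: 0x61 (blk 12, set 0) → MISS  vc=[24]
5: 0xc0 (blk 24, set 0) → VC-HIT  vc=[12]
6: 0xc6 (blk 24, set 0) → L1-HIT  vc=[12]
7: 0xc1 (blk 24, set 0) → L1-HIT  vc=[12]
8: 0xc7 (blk 24, set 0) → L1-HIT  vc=[12]
9: 0x2d (blk 5, set 1) → L1-HIT  vc=[12]
10: 0x4b (blk 9, set 1) → MISS  vc=[12, 5]
11: 0x2f (blk 5, set 1) → VC-HIT  vc=[12, 9]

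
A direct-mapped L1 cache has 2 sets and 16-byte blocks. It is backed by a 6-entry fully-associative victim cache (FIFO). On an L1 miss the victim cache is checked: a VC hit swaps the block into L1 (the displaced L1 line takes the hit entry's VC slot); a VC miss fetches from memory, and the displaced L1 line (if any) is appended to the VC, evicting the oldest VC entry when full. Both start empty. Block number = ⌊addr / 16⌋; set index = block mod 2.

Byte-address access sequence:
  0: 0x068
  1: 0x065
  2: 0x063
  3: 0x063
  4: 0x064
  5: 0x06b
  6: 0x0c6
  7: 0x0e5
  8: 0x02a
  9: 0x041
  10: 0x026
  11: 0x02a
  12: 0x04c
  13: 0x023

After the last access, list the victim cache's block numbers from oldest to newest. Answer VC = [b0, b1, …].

VC = [6, 12, 14, 4]

  [0] addr=0x68 blk=6 s=0: MISS | VC []
  [1] addr=0x65 blk=6 s=0: L1-HIT | VC []
  [2] addr=0x63 blk=6 s=0: L1-HIT | VC []
  [3] addr=0x63 blk=6 s=0: L1-HIT | VC []
  [4] addr=0x64 blk=6 s=0: L1-HIT | VC []
  [5] addr=0x6b blk=6 s=0: L1-HIT | VC []
  [6] addr=0xc6 blk=12 s=0: MISS | VC [6]
  [7] addr=0xe5 blk=14 s=0: MISS | VC [6, 12]
  [8] addr=0x2a blk=2 s=0: MISS | VC [6, 12, 14]
  [9] addr=0x41 blk=4 s=0: MISS | VC [6, 12, 14, 2]
  [10] addr=0x26 blk=2 s=0: VC-HIT | VC [6, 12, 14, 4]
  [11] addr=0x2a blk=2 s=0: L1-HIT | VC [6, 12, 14, 4]
  [12] addr=0x4c blk=4 s=0: VC-HIT | VC [6, 12, 14, 2]
  [13] addr=0x23 blk=2 s=0: VC-HIT | VC [6, 12, 14, 4]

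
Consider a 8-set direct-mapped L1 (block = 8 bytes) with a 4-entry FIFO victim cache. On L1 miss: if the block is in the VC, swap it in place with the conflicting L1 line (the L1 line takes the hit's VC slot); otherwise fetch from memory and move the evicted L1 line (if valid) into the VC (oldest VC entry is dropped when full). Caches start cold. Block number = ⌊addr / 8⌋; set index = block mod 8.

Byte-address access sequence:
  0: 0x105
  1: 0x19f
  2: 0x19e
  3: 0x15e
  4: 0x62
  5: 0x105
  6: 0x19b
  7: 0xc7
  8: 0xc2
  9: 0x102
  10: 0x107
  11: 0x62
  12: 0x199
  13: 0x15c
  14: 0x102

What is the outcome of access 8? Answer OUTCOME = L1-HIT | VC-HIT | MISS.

  [0] addr=0x105 blk=32 s=0: MISS | VC []
  [1] addr=0x19f blk=51 s=3: MISS | VC []
  [2] addr=0x19e blk=51 s=3: L1-HIT | VC []
  [3] addr=0x15e blk=43 s=3: MISS | VC [51]
  [4] addr=0x62 blk=12 s=4: MISS | VC [51]
  [5] addr=0x105 blk=32 s=0: L1-HIT | VC [51]
  [6] addr=0x19b blk=51 s=3: VC-HIT | VC [43]
  [7] addr=0xc7 blk=24 s=0: MISS | VC [43, 32]
  [8] addr=0xc2 blk=24 s=0: L1-HIT | VC [43, 32]
  [9] addr=0x102 blk=32 s=0: VC-HIT | VC [43, 24]
  [10] addr=0x107 blk=32 s=0: L1-HIT | VC [43, 24]
  [11] addr=0x62 blk=12 s=4: L1-HIT | VC [43, 24]
  [12] addr=0x199 blk=51 s=3: L1-HIT | VC [43, 24]
  [13] addr=0x15c blk=43 s=3: VC-HIT | VC [51, 24]
  [14] addr=0x102 blk=32 s=0: L1-HIT | VC [51, 24]

OUTCOME = L1-HIT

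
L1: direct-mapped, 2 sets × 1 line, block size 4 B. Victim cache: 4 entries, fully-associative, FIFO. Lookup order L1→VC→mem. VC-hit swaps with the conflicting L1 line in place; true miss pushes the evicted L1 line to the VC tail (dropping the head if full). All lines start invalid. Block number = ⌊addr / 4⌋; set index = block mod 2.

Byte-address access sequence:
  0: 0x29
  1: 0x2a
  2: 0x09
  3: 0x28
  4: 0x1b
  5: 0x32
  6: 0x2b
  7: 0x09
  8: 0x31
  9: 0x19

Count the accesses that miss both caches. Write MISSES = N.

MISSES = 4

  [0] addr=0x29 blk=10 s=0: MISS | VC []
  [1] addr=0x2a blk=10 s=0: L1-HIT | VC []
  [2] addr=0x9 blk=2 s=0: MISS | VC [10]
  [3] addr=0x28 blk=10 s=0: VC-HIT | VC [2]
  [4] addr=0x1b blk=6 s=0: MISS | VC [2, 10]
  [5] addr=0x32 blk=12 s=0: MISS | VC [2, 10, 6]
  [6] addr=0x2b blk=10 s=0: VC-HIT | VC [2, 12, 6]
  [7] addr=0x9 blk=2 s=0: VC-HIT | VC [10, 12, 6]
  [8] addr=0x31 blk=12 s=0: VC-HIT | VC [10, 2, 6]
  [9] addr=0x19 blk=6 s=0: VC-HIT | VC [10, 2, 12]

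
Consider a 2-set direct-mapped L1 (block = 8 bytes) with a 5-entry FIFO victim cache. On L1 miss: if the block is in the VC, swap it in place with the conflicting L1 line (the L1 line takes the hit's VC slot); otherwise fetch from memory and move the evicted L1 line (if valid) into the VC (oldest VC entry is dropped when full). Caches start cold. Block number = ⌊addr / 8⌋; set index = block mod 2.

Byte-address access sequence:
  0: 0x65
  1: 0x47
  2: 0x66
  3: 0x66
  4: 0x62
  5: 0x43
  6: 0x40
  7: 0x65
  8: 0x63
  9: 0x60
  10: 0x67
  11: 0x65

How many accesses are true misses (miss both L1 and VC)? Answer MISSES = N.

0: 0x65 (blk 12, set 0) → MISS  vc=[]
1: 0x47 (blk 8, set 0) → MISS  vc=[12]
2: 0x66 (blk 12, set 0) → VC-HIT  vc=[8]
3: 0x66 (blk 12, set 0) → L1-HIT  vc=[8]
4: 0x62 (blk 12, set 0) → L1-HIT  vc=[8]
5: 0x43 (blk 8, set 0) → VC-HIT  vc=[12]
6: 0x40 (blk 8, set 0) → L1-HIT  vc=[12]
7: 0x65 (blk 12, set 0) → VC-HIT  vc=[8]
8: 0x63 (blk 12, set 0) → L1-HIT  vc=[8]
9: 0x60 (blk 12, set 0) → L1-HIT  vc=[8]
10: 0x67 (blk 12, set 0) → L1-HIT  vc=[8]
11: 0x65 (blk 12, set 0) → L1-HIT  vc=[8]

MISSES = 2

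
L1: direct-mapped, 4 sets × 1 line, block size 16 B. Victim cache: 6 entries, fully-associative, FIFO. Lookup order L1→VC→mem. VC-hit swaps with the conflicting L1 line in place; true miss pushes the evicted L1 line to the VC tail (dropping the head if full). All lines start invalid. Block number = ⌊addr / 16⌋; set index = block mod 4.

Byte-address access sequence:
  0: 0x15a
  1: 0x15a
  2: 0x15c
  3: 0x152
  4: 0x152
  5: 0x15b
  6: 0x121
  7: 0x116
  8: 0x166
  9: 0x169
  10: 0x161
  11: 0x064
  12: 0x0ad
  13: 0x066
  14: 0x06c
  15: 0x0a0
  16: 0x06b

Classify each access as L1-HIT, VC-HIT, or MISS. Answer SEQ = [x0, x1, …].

  [0] addr=0x15a blk=21 s=1: MISS | VC []
  [1] addr=0x15a blk=21 s=1: L1-HIT | VC []
  [2] addr=0x15c blk=21 s=1: L1-HIT | VC []
  [3] addr=0x152 blk=21 s=1: L1-HIT | VC []
  [4] addr=0x152 blk=21 s=1: L1-HIT | VC []
  [5] addr=0x15b blk=21 s=1: L1-HIT | VC []
  [6] addr=0x121 blk=18 s=2: MISS | VC []
  [7] addr=0x116 blk=17 s=1: MISS | VC [21]
  [8] addr=0x166 blk=22 s=2: MISS | VC [21, 18]
  [9] addr=0x169 blk=22 s=2: L1-HIT | VC [21, 18]
  [10] addr=0x161 blk=22 s=2: L1-HIT | VC [21, 18]
  [11] addr=0x64 blk=6 s=2: MISS | VC [21, 18, 22]
  [12] addr=0xad blk=10 s=2: MISS | VC [21, 18, 22, 6]
  [13] addr=0x66 blk=6 s=2: VC-HIT | VC [21, 18, 22, 10]
  [14] addr=0x6c blk=6 s=2: L1-HIT | VC [21, 18, 22, 10]
  [15] addr=0xa0 blk=10 s=2: VC-HIT | VC [21, 18, 22, 6]
  [16] addr=0x6b blk=6 s=2: VC-HIT | VC [21, 18, 22, 10]

SEQ = [MISS, L1-HIT, L1-HIT, L1-HIT, L1-HIT, L1-HIT, MISS, MISS, MISS, L1-HIT, L1-HIT, MISS, MISS, VC-HIT, L1-HIT, VC-HIT, VC-HIT]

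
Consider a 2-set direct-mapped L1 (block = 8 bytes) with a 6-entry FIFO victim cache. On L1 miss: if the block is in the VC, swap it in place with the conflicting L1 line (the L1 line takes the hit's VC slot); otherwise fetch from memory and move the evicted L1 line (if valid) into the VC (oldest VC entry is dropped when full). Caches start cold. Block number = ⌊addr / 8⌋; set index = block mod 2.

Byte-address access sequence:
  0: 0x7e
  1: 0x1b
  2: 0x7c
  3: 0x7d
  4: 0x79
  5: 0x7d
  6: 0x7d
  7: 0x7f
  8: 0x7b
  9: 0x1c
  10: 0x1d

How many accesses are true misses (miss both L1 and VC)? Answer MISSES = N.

  [0] addr=0x7e blk=15 s=1: MISS | VC []
  [1] addr=0x1b blk=3 s=1: MISS | VC [15]
  [2] addr=0x7c blk=15 s=1: VC-HIT | VC [3]
  [3] addr=0x7d blk=15 s=1: L1-HIT | VC [3]
  [4] addr=0x79 blk=15 s=1: L1-HIT | VC [3]
  [5] addr=0x7d blk=15 s=1: L1-HIT | VC [3]
  [6] addr=0x7d blk=15 s=1: L1-HIT | VC [3]
  [7] addr=0x7f blk=15 s=1: L1-HIT | VC [3]
  [8] addr=0x7b blk=15 s=1: L1-HIT | VC [3]
  [9] addr=0x1c blk=3 s=1: VC-HIT | VC [15]
  [10] addr=0x1d blk=3 s=1: L1-HIT | VC [15]

MISSES = 2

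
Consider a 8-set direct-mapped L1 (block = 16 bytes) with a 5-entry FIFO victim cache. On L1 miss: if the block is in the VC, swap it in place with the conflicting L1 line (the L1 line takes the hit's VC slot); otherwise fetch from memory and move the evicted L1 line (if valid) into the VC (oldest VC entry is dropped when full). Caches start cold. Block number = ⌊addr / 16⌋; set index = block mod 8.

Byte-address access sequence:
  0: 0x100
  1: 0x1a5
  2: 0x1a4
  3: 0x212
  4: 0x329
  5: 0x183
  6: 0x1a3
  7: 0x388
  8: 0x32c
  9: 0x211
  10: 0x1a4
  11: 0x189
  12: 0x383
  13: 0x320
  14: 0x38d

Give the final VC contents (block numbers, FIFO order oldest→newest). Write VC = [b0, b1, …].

#0 0x100→b16/s0 MISS; vc=[]
#1 0x1a5→b26/s2 MISS; vc=[]
#2 0x1a4→b26/s2 L1-HIT; vc=[]
#3 0x212→b33/s1 MISS; vc=[]
#4 0x329→b50/s2 MISS; vc=[26]
#5 0x183→b24/s0 MISS; vc=[26,16]
#6 0x1a3→b26/s2 VC-HIT; vc=[50,16]
#7 0x388→b56/s0 MISS; vc=[50,16,24]
#8 0x32c→b50/s2 VC-HIT; vc=[26,16,24]
#9 0x211→b33/s1 L1-HIT; vc=[26,16,24]
#10 0x1a4→b26/s2 VC-HIT; vc=[50,16,24]
#11 0x189→b24/s0 VC-HIT; vc=[50,16,56]
#12 0x383→b56/s0 VC-HIT; vc=[50,16,24]
#13 0x320→b50/s2 VC-HIT; vc=[26,16,24]
#14 0x38d→b56/s0 L1-HIT; vc=[26,16,24]

VC = [26, 16, 24]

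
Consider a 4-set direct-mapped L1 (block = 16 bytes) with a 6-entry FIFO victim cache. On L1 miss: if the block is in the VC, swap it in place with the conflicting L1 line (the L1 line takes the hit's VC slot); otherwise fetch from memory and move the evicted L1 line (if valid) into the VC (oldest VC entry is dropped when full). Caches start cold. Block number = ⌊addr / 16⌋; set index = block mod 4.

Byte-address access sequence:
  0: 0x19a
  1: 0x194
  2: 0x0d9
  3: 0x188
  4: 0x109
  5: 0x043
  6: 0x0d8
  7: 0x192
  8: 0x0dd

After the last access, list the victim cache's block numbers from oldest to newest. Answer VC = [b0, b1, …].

0: 0x19a (blk 25, set 1) → MISS  vc=[]
1: 0x194 (blk 25, set 1) → L1-HIT  vc=[]
2: 0xd9 (blk 13, set 1) → MISS  vc=[25]
3: 0x188 (blk 24, set 0) → MISS  vc=[25]
4: 0x109 (blk 16, set 0) → MISS  vc=[25, 24]
5: 0x43 (blk 4, set 0) → MISS  vc=[25, 24, 16]
6: 0xd8 (blk 13, set 1) → L1-HIT  vc=[25, 24, 16]
7: 0x192 (blk 25, set 1) → VC-HIT  vc=[13, 24, 16]
8: 0xdd (blk 13, set 1) → VC-HIT  vc=[25, 24, 16]

VC = [25, 24, 16]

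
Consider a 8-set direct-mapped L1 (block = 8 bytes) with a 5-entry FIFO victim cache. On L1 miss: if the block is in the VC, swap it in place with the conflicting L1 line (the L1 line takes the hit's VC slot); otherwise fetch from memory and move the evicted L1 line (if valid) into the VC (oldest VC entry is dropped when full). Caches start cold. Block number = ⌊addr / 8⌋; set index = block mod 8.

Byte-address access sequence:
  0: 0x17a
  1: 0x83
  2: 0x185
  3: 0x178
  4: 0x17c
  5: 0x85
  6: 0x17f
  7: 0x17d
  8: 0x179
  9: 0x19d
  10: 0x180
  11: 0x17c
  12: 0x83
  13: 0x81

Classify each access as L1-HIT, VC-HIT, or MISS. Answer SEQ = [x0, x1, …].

0: 0x17a (blk 47, set 7) → MISS  vc=[]
1: 0x83 (blk 16, set 0) → MISS  vc=[]
2: 0x185 (blk 48, set 0) → MISS  vc=[16]
3: 0x178 (blk 47, set 7) → L1-HIT  vc=[16]
4: 0x17c (blk 47, set 7) → L1-HIT  vc=[16]
5: 0x85 (blk 16, set 0) → VC-HIT  vc=[48]
6: 0x17f (blk 47, set 7) → L1-HIT  vc=[48]
7: 0x17d (blk 47, set 7) → L1-HIT  vc=[48]
8: 0x179 (blk 47, set 7) → L1-HIT  vc=[48]
9: 0x19d (blk 51, set 3) → MISS  vc=[48]
10: 0x180 (blk 48, set 0) → VC-HIT  vc=[16]
11: 0x17c (blk 47, set 7) → L1-HIT  vc=[16]
12: 0x83 (blk 16, set 0) → VC-HIT  vc=[48]
13: 0x81 (blk 16, set 0) → L1-HIT  vc=[48]

SEQ = [MISS, MISS, MISS, L1-HIT, L1-HIT, VC-HIT, L1-HIT, L1-HIT, L1-HIT, MISS, VC-HIT, L1-HIT, VC-HIT, L1-HIT]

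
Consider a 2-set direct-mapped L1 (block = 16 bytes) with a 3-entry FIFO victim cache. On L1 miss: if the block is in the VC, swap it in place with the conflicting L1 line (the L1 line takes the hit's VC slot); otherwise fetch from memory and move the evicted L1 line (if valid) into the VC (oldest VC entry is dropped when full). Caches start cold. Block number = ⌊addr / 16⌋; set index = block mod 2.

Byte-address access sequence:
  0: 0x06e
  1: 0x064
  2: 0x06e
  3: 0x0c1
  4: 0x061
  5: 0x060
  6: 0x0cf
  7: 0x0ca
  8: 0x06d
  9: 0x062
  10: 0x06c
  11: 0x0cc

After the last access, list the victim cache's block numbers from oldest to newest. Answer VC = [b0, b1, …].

VC = [6]

0: 0x6e (blk 6, set 0) → MISS  vc=[]
1: 0x64 (blk 6, set 0) → L1-HIT  vc=[]
2: 0x6e (blk 6, set 0) → L1-HIT  vc=[]
3: 0xc1 (blk 12, set 0) → MISS  vc=[6]
4: 0x61 (blk 6, set 0) → VC-HIT  vc=[12]
5: 0x60 (blk 6, set 0) → L1-HIT  vc=[12]
6: 0xcf (blk 12, set 0) → VC-HIT  vc=[6]
7: 0xca (blk 12, set 0) → L1-HIT  vc=[6]
8: 0x6d (blk 6, set 0) → VC-HIT  vc=[12]
9: 0x62 (blk 6, set 0) → L1-HIT  vc=[12]
10: 0x6c (blk 6, set 0) → L1-HIT  vc=[12]
11: 0xcc (blk 12, set 0) → VC-HIT  vc=[6]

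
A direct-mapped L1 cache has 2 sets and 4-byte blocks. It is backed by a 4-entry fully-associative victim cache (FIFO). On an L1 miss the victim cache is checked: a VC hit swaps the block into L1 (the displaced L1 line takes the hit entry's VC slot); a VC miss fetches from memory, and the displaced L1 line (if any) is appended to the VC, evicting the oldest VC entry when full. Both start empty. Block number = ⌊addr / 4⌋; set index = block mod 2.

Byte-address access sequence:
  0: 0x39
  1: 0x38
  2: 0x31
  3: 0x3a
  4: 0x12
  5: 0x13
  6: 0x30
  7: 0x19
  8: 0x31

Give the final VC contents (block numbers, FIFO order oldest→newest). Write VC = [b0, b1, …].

VC = [4, 14, 6]

#0 0x39→b14/s0 MISS; vc=[]
#1 0x38→b14/s0 L1-HIT; vc=[]
#2 0x31→b12/s0 MISS; vc=[14]
#3 0x3a→b14/s0 VC-HIT; vc=[12]
#4 0x12→b4/s0 MISS; vc=[12,14]
#5 0x13→b4/s0 L1-HIT; vc=[12,14]
#6 0x30→b12/s0 VC-HIT; vc=[4,14]
#7 0x19→b6/s0 MISS; vc=[4,14,12]
#8 0x31→b12/s0 VC-HIT; vc=[4,14,6]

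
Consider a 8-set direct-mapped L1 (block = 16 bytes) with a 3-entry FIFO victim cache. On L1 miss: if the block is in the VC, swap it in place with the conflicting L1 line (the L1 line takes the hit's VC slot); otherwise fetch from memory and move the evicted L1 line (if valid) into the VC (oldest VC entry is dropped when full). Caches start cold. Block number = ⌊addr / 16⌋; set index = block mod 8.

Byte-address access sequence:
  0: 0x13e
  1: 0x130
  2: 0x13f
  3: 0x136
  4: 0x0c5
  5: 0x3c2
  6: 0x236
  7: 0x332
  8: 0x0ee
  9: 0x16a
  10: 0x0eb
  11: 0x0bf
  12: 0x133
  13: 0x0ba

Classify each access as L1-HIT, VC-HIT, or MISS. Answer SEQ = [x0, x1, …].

SEQ = [MISS, L1-HIT, L1-HIT, L1-HIT, MISS, MISS, MISS, MISS, MISS, MISS, VC-HIT, MISS, MISS, VC-HIT]

0: 0x13e (blk 19, set 3) → MISS  vc=[]
1: 0x130 (blk 19, set 3) → L1-HIT  vc=[]
2: 0x13f (blk 19, set 3) → L1-HIT  vc=[]
3: 0x136 (blk 19, set 3) → L1-HIT  vc=[]
4: 0xc5 (blk 12, set 4) → MISS  vc=[]
5: 0x3c2 (blk 60, set 4) → MISS  vc=[12]
6: 0x236 (blk 35, set 3) → MISS  vc=[12, 19]
7: 0x332 (blk 51, set 3) → MISS  vc=[12, 19, 35]
8: 0xee (blk 14, set 6) → MISS  vc=[12, 19, 35]
9: 0x16a (blk 22, set 6) → MISS  vc=[19, 35, 14]
10: 0xeb (blk 14, set 6) → VC-HIT  vc=[19, 35, 22]
11: 0xbf (blk 11, set 3) → MISS  vc=[35, 22, 51]
12: 0x133 (blk 19, set 3) → MISS  vc=[22, 51, 11]
13: 0xba (blk 11, set 3) → VC-HIT  vc=[22, 51, 19]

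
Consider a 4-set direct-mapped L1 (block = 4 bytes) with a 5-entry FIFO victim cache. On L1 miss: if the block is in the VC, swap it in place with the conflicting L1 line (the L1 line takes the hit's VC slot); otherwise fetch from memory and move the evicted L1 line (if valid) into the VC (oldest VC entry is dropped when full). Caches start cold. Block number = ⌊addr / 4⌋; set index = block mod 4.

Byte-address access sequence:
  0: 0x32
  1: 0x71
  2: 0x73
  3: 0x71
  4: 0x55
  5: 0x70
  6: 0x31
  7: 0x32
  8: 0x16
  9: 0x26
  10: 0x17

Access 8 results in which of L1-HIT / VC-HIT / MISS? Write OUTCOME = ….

OUTCOME = MISS

  [0] addr=0x32 blk=12 s=0: MISS | VC []
  [1] addr=0x71 blk=28 s=0: MISS | VC [12]
  [2] addr=0x73 blk=28 s=0: L1-HIT | VC [12]
  [3] addr=0x71 blk=28 s=0: L1-HIT | VC [12]
  [4] addr=0x55 blk=21 s=1: MISS | VC [12]
  [5] addr=0x70 blk=28 s=0: L1-HIT | VC [12]
  [6] addr=0x31 blk=12 s=0: VC-HIT | VC [28]
  [7] addr=0x32 blk=12 s=0: L1-HIT | VC [28]
  [8] addr=0x16 blk=5 s=1: MISS | VC [28, 21]
  [9] addr=0x26 blk=9 s=1: MISS | VC [28, 21, 5]
  [10] addr=0x17 blk=5 s=1: VC-HIT | VC [28, 21, 9]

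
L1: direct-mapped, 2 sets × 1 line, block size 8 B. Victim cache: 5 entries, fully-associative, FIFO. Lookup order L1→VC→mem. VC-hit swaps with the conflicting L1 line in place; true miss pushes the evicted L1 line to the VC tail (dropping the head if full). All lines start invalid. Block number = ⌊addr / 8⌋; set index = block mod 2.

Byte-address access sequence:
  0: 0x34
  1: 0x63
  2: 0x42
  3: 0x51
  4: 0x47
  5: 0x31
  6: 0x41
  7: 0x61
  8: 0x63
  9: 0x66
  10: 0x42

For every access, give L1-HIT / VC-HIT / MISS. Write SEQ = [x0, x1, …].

SEQ = [MISS, MISS, MISS, MISS, VC-HIT, VC-HIT, VC-HIT, VC-HIT, L1-HIT, L1-HIT, VC-HIT]

  [0] addr=0x34 blk=6 s=0: MISS | VC []
  [1] addr=0x63 blk=12 s=0: MISS | VC [6]
  [2] addr=0x42 blk=8 s=0: MISS | VC [6, 12]
  [3] addr=0x51 blk=10 s=0: MISS | VC [6, 12, 8]
  [4] addr=0x47 blk=8 s=0: VC-HIT | VC [6, 12, 10]
  [5] addr=0x31 blk=6 s=0: VC-HIT | VC [8, 12, 10]
  [6] addr=0x41 blk=8 s=0: VC-HIT | VC [6, 12, 10]
  [7] addr=0x61 blk=12 s=0: VC-HIT | VC [6, 8, 10]
  [8] addr=0x63 blk=12 s=0: L1-HIT | VC [6, 8, 10]
  [9] addr=0x66 blk=12 s=0: L1-HIT | VC [6, 8, 10]
  [10] addr=0x42 blk=8 s=0: VC-HIT | VC [6, 12, 10]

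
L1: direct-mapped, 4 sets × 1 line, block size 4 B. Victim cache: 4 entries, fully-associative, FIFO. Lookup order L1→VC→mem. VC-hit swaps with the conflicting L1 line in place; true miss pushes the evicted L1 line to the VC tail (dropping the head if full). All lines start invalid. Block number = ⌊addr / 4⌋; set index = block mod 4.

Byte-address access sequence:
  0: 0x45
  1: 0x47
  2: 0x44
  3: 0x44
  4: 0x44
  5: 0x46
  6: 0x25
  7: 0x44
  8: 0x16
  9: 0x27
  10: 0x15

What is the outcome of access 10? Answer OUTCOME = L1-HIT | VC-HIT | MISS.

OUTCOME = VC-HIT

#0 0x45→b17/s1 MISS; vc=[]
#1 0x47→b17/s1 L1-HIT; vc=[]
#2 0x44→b17/s1 L1-HIT; vc=[]
#3 0x44→b17/s1 L1-HIT; vc=[]
#4 0x44→b17/s1 L1-HIT; vc=[]
#5 0x46→b17/s1 L1-HIT; vc=[]
#6 0x25→b9/s1 MISS; vc=[17]
#7 0x44→b17/s1 VC-HIT; vc=[9]
#8 0x16→b5/s1 MISS; vc=[9,17]
#9 0x27→b9/s1 VC-HIT; vc=[5,17]
#10 0x15→b5/s1 VC-HIT; vc=[9,17]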